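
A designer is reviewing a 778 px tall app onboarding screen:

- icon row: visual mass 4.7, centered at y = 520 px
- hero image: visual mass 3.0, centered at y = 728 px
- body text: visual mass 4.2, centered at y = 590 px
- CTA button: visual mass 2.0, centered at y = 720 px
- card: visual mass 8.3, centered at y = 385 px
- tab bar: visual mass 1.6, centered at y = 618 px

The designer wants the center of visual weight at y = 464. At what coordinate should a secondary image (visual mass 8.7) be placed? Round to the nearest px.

With the secondary image, Σw becomes 4.7 + 3.0 + 4.2 + 2.0 + 8.3 + 1.6 + 8.7 = 32.5.
Along y: (12730.3 + 8.7·y) / 32.5 = 464 (existing moment 4.7·520 + 3.0·728 + 4.2·590 + 2.0·720 + 8.3·385 + 1.6·618 = 12730.3) ⇒ y = (15080.0 − 12730.3) / 8.7 ≈ 270.08.

y ≈ 270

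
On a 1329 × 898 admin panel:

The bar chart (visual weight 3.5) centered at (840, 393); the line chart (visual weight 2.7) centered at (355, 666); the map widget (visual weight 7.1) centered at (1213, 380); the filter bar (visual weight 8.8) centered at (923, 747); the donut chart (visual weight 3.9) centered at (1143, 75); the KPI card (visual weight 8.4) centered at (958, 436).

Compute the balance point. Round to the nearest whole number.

(963, 477)

Total weight = 3.5 + 2.7 + 7.1 + 8.8 + 3.9 + 8.4 = 34.4.
x: moment 33138.1 / weight 34.4 ≈ 963.32
Σw·y = 16400.2; ȳ = 16400.2/34.4 ≈ 476.75.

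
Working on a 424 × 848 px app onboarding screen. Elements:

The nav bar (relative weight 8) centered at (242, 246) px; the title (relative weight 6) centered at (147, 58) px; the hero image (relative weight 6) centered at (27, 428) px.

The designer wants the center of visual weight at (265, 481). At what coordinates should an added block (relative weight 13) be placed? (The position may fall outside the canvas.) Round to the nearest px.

With the added block, Σw becomes 8 + 6 + 6 + 13 = 33.
x: need Σw·x = 33·265 = 8745. Existing = 8·242 + 6·147 + 6·27 = 2980. Remainder 5765 / 13 ≈ 443.46.
y: need Σw·y = 33·481 = 15873. Existing = 8·246 + 6·58 + 6·428 = 4884. Remainder 10989 / 13 ≈ 845.31.

(443, 845)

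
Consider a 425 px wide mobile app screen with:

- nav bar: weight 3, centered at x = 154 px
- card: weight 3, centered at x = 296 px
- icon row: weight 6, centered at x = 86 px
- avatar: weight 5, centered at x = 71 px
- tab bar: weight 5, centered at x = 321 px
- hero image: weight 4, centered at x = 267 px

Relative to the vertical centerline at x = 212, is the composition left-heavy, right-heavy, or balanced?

Σw = 3 + 3 + 6 + 5 + 5 + 4 = 26.
x: moment 4894 / weight 26 ≈ 188.23
188.2 lies left of the midline 212, so the layout is left-heavy.

left-heavy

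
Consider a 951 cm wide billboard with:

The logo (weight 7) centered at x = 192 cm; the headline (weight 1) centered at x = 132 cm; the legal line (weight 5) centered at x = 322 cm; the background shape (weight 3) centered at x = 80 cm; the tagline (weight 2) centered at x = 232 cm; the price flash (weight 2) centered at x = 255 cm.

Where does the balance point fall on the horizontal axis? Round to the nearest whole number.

Weights sum to 7 + 1 + 5 + 3 + 2 + 2 = 20.
x: moment 4300 / weight 20 ≈ 215.00

x ≈ 215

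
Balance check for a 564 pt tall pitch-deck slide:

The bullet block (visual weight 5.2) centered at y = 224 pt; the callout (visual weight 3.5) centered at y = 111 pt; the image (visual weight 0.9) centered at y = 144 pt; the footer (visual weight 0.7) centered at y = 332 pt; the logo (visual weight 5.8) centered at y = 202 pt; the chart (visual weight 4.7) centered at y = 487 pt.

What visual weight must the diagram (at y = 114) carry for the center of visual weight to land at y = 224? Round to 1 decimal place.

Fixed elements: Σw = 5.2 + 3.5 + 0.9 + 0.7 + 5.8 + 4.7 = 20.8, Σw·y = 5.2·224 + 3.5·111 + 0.9·144 + 0.7·332 + 5.8·202 + 4.7·487 = 5375.8.
Set Σw·y/Σw = 224: (5375.8 + 114w) = 224·(20.8 + w).
Solving: w = (224·20.8 − 5375.8) / (114 − 224) = -716.6 / -110 ≈ 6.51.

w ≈ 6.5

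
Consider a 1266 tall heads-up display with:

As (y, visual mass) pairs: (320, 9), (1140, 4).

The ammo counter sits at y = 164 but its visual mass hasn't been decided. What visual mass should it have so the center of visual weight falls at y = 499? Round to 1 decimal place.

w ≈ 2.8

Fixed elements: Σw = 9 + 4 = 13, Σw·y = 9·320 + 4·1140 = 7440.
Set Σw·y/Σw = 499: (7440 + 164w) = 499·(13 + w).
Solving: w = (499·13 − 7440) / (164 − 499) = -953 / -335 ≈ 2.84.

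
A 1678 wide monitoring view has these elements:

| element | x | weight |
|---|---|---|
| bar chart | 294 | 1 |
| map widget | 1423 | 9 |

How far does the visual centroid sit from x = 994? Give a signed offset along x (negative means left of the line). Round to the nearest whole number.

≈ 316

Total weight = 1 + 9 = 10.
x-moment: 1·294 + 9·1423 = 13101; centroid 13101/10 ≈ 1310.10.
Offset from x = 994: 1310.10 − 994 ≈ 316.10.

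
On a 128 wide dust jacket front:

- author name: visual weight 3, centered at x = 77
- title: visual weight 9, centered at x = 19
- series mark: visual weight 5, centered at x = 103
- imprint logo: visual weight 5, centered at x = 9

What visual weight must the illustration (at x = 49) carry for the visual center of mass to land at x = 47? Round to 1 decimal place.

w ≈ 36.0

Fixed elements: Σw = 3 + 9 + 5 + 5 = 22, Σw·x = 3·77 + 9·19 + 5·103 + 5·9 = 962.
Balance at x = 47 requires (962 + w·49) / (22 + w) = 47.
So w = (47·22 − 962)/(49 − 47) = 72/2 ≈ 36.00.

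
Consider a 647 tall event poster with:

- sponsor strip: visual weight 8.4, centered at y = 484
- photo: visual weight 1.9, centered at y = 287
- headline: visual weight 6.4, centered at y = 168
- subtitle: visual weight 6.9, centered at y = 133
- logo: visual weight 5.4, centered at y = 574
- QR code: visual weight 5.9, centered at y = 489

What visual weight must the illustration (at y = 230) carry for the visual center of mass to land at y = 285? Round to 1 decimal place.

w ≈ 48.0

Existing Σw = 34.9 (8.4 + 1.9 + 6.4 + 6.9 + 5.4 + 5.9); existing moment 8.4·484 + 1.9·287 + 6.4·168 + 6.9·133 + 5.4·574 + 5.9·489 = 12588.5.
Balance at y = 285 requires (12588.5 + w·230) / (34.9 + w) = 285.
Solving: w = (285·34.9 − 12588.5) / (230 − 285) = -2642.0 / -55 ≈ 48.04.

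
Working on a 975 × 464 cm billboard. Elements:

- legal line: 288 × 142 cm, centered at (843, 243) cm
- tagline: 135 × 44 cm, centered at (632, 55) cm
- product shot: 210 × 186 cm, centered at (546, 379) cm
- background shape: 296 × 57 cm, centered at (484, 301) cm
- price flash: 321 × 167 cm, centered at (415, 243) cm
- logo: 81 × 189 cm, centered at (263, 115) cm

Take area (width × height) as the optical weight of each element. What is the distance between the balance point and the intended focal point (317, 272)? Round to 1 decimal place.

Areas → weights: legal line 288·142 = 40896, tagline 135·44 = 5940, product shot 210·186 = 39060, background shape 296·57 = 16872, price flash 321·167 = 53607, logo 81·189 = 15309; Σw = 171684.
x: (40896·843 + 5940·632 + 39060·546 + 16872·484 + 53607·415 + 15309·263) / 171684 = 93995388 / 171684 ≈ 547.49
y: (40896·243 + 5940·55 + 39060·379 + 16872·301 + 53607·243 + 15309·115) / 171684 = 44933676 / 171684 ≈ 261.72
From (317, 272): dx = 230.49, dy = -10.28, so the distance is √(dx²+dy²) ≈ 230.72.

≈ 230.7 cm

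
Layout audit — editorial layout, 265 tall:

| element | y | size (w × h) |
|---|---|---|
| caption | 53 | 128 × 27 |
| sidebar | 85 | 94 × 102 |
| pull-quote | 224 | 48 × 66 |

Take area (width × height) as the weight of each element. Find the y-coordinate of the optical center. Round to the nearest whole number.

Taking area as weight: caption 128·27 = 3456, sidebar 94·102 = 9588, pull-quote 48·66 = 3168. Sum 16212.
y-moment: 3456·53 + 9588·85 + 3168·224 = 1707780; centroid 1707780/16212 ≈ 105.34.

y ≈ 105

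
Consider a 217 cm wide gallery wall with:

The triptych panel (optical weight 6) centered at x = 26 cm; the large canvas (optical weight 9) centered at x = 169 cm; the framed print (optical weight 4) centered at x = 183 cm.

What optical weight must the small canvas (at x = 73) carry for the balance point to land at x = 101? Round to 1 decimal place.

w ≈ 17.5

Fixed elements: Σw = 6 + 9 + 4 = 19, Σw·x = 6·26 + 9·169 + 4·183 = 2409.
For the centroid to hit 101: (2409 + w·73) / (19 + w) = 101.
So w = (101·19 − 2409)/(73 − 101) = -490/-28 ≈ 17.50.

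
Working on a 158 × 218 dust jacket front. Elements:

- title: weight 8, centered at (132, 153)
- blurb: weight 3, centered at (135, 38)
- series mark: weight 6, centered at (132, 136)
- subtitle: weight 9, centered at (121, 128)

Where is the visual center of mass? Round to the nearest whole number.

Total weight = 8 + 3 + 6 + 9 = 26.
x: (8·132 + 3·135 + 6·132 + 9·121) / 26 = 3342 / 26 ≈ 128.54
y: (8·153 + 3·38 + 6·136 + 9·128) / 26 = 3306 / 26 ≈ 127.15

(129, 127)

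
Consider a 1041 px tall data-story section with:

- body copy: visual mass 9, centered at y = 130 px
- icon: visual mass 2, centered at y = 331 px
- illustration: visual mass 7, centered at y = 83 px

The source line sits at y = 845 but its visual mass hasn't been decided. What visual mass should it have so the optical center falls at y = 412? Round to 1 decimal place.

w ≈ 11.6

Fixed elements: Σw = 9 + 2 + 7 = 18, Σw·y = 9·130 + 2·331 + 7·83 = 2413.
Balance at y = 412 requires (2413 + w·845) / (18 + w) = 412.
Solving: w = (412·18 − 2413) / (845 − 412) = 5003 / 433 ≈ 11.55.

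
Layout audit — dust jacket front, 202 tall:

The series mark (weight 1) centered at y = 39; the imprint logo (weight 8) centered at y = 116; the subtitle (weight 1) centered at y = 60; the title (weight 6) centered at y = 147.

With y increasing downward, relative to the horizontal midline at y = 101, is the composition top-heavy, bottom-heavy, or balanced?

bottom-heavy

Σw = 1 + 8 + 1 + 6 = 16.
y: (1·39 + 8·116 + 1·60 + 6·147) / 16 = 1909 / 16 ≈ 119.31
119.3 lies below (larger y than) the midline 101, so the layout is bottom-heavy.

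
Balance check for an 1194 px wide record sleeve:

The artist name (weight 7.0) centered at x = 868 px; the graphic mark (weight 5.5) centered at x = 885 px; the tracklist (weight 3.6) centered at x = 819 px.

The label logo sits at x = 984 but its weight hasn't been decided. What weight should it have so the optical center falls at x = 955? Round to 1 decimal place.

w ≈ 51.2

Fixed elements: Σw = 7.0 + 5.5 + 3.6 = 16.1, Σw·x = 7.0·868 + 5.5·885 + 3.6·819 = 13891.9.
Balance at x = 955 requires (13891.9 + w·984) / (16.1 + w) = 955.
Solving: w = (955·16.1 − 13891.9) / (984 − 955) = 1483.6 / 29 ≈ 51.16.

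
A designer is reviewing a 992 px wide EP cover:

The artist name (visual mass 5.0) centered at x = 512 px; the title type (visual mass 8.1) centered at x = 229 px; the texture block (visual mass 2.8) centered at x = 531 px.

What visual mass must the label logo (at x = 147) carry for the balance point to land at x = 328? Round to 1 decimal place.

w ≈ 3.8

Existing Σw = 15.9 (5.0 + 8.1 + 2.8); existing moment 5.0·512 + 8.1·229 + 2.8·531 = 5901.7.
Balance at x = 328 requires (5901.7 + w·147) / (15.9 + w) = 328.
Rearranging, w·(147 − 328) = 328·15.9 − 5901.7 = -686.5, so w ≈ -686.5/-181 = 3.79.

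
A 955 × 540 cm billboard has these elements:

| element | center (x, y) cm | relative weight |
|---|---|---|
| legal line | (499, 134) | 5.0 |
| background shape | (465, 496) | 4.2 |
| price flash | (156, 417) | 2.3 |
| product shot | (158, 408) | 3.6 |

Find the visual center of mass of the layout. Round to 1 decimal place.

Σw = 5.0 + 4.2 + 2.3 + 3.6 = 15.1.
x-moment: 5.0·499 + 4.2·465 + 2.3·156 + 3.6·158 = 5375.6; centroid 5375.6/15.1 ≈ 356.00.
y-moment: 5.0·134 + 4.2·496 + 2.3·417 + 3.6·408 = 5181.1; centroid 5181.1/15.1 ≈ 343.12.

(356.0, 343.1)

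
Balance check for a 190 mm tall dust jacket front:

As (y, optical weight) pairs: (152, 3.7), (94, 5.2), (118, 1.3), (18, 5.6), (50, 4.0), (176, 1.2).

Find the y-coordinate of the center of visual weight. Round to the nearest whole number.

Weights sum to 3.7 + 5.2 + 1.3 + 5.6 + 4.0 + 1.2 = 21.0.
Σw·y = 1716.6; ȳ = 1716.6/21.0 ≈ 81.74.

y ≈ 82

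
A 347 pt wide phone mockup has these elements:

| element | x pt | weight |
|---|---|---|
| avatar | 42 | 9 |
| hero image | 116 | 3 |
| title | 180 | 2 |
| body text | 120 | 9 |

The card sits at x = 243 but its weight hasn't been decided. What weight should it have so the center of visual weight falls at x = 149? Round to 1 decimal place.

w ≈ 13.4

Existing Σw = 23 (9 + 3 + 2 + 9); existing moment 9·42 + 3·116 + 2·180 + 9·120 = 2166.
For the centroid to hit 149: (2166 + w·243) / (23 + w) = 149.
Rearranging, w·(243 − 149) = 149·23 − 2166 = 1261, so w ≈ 1261/94 = 13.41.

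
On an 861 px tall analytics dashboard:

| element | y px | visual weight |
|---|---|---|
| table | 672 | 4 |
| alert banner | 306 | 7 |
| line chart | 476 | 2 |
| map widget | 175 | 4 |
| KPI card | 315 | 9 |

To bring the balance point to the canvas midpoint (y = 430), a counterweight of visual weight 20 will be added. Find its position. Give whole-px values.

New total weight: (4 + 7 + 2 + 4 + 9) + 20 = 46.
Along y: (9317 + 20·y) / 46 = 430 (existing moment 4·672 + 7·306 + 2·476 + 4·175 + 9·315 = 9317) ⇒ y = (19780 − 9317) / 20 ≈ 523.15.

y ≈ 523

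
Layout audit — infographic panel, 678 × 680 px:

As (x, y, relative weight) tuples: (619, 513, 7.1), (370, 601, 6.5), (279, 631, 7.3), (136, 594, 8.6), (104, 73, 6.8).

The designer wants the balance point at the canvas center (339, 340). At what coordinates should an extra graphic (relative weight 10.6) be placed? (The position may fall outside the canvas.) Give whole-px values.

(489, -171)

With the extra graphic, Σw becomes 7.1 + 6.5 + 7.3 + 8.6 + 6.8 + 10.6 = 46.9.
x: need Σw·x = 46.9·339 = 15899.1. Existing = 7.1·619 + 6.5·370 + 7.3·279 + 8.6·136 + 6.8·104 = 10713.4. Remainder 5185.7 / 10.6 ≈ 489.22.
y: need Σw·y = 46.9·340 = 15946.0. Existing = 7.1·513 + 6.5·601 + 7.3·631 + 8.6·594 + 6.8·73 = 17759.9. Remainder -1813.9 / 10.6 ≈ -171.12.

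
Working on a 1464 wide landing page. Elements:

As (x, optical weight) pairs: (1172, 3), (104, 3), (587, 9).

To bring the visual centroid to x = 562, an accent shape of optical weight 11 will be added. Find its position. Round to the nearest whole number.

x ≈ 500

With the accent shape, Σw becomes 3 + 3 + 9 + 11 = 26.
x: need Σw·x = 26·562 = 14612. Existing = 3·1172 + 3·104 + 9·587 = 9111. Remainder 5501 / 11 ≈ 500.09.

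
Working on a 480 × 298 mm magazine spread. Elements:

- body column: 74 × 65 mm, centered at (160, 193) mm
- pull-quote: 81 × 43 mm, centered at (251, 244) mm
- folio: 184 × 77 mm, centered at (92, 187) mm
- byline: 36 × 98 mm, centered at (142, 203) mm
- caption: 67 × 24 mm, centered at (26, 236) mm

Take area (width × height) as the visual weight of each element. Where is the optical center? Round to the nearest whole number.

(126, 200)

Taking area as weight: body column 74·65 = 4810, pull-quote 81·43 = 3483, folio 184·77 = 14168, byline 36·98 = 3528, caption 67·24 = 1608. Sum 27597.
x: (4810·160 + 3483·251 + 14168·92 + 3528·142 + 1608·26) / 27597 = 3490073 / 27597 ≈ 126.47
y: (4810·193 + 3483·244 + 14168·187 + 3528·203 + 1608·236) / 27597 = 5523270 / 27597 ≈ 200.14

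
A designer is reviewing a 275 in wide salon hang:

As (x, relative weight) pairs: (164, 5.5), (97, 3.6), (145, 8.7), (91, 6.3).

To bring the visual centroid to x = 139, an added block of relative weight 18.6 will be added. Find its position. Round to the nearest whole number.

After adding the added block, total weight = 5.5 + 3.6 + 8.7 + 6.3 + 18.6 = 42.7.
x: target moment 42.7×139 = 5935.3; current 5.5·164 + 3.6·97 + 8.7·145 + 6.3·91 = 3086.0; the added block supplies 2849.3, so x = 2849.3/18.6 ≈ 153.19.

x ≈ 153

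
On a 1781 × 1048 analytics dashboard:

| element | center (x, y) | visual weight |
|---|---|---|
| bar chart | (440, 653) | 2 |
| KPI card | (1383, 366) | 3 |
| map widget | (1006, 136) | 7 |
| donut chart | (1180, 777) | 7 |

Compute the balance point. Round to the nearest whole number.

Total weight = 2 + 3 + 7 + 7 = 19.
Σw·x = 2·440 + 3·1383 + 7·1006 + 7·1180 = 20331, so x̄ = 20331/19 ≈ 1070.05.
Σw·y = 2·653 + 3·366 + 7·136 + 7·777 = 8795, so ȳ = 8795/19 ≈ 462.89.

(1070, 463)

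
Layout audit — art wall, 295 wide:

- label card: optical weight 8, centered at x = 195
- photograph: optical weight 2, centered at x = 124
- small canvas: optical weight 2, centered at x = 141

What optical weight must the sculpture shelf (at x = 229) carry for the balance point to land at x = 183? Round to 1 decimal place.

Known weights sum to 8 + 2 + 2 = 12; their moment is 8·195 + 2·124 + 2·141 = 2090.
Set Σw·x/Σw = 183: (2090 + 229w) = 183·(12 + w).
Solving: w = (183·12 − 2090) / (229 − 183) = 106 / 46 ≈ 2.30.

w ≈ 2.3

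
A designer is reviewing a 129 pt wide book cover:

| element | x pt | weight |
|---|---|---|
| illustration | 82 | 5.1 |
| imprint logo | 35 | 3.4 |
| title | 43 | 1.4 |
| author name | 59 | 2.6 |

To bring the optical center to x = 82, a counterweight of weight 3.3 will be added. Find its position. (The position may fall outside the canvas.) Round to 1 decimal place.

x ≈ 165.1

After adding the counterweight, total weight = 5.1 + 3.4 + 1.4 + 2.6 + 3.3 = 15.8.
x: need Σw·x = 15.8·82 = 1295.6. Existing = 5.1·82 + 3.4·35 + 1.4·43 + 2.6·59 = 750.8. Remainder 544.8 / 3.3 ≈ 165.09.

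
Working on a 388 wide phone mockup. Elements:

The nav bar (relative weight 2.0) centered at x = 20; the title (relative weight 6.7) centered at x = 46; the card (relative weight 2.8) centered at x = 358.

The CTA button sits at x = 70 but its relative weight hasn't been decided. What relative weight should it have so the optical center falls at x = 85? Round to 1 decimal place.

Existing Σw = 11.5 (2.0 + 6.7 + 2.8); existing moment 2.0·20 + 6.7·46 + 2.8·358 = 1350.6.
Balance at x = 85 requires (1350.6 + w·70) / (11.5 + w) = 85.
Solving: w = (85·11.5 − 1350.6) / (70 − 85) = -373.1 / -15 ≈ 24.87.

w ≈ 24.9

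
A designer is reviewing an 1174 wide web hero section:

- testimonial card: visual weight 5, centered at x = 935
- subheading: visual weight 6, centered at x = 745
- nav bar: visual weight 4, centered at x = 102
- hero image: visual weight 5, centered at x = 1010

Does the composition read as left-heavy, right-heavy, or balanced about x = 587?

Σw = 5 + 6 + 4 + 5 = 20.
Σw·x = 5·935 + 6·745 + 4·102 + 5·1010 = 14603, so x̄ = 14603/20 ≈ 730.15.
730.1 vs midline 587 → right-heavy.

right-heavy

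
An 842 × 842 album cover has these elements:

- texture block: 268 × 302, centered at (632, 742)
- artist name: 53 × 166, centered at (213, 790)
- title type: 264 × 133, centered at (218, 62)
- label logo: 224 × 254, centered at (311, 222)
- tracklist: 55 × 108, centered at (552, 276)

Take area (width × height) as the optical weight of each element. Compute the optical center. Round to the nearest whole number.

Areas → weights: texture block 268·302 = 80936, artist name 53·166 = 8798, title type 264·133 = 35112, label logo 224·254 = 56896, tracklist 55·108 = 5940; Σw = 187682.
x-moment: 80936·632 + 8798·213 + 35112·218 + 56896·311 + 5940·552 = 81653478; centroid 81653478/187682 ≈ 435.06.
y-moment: 80936·742 + 8798·790 + 35112·62 + 56896·222 + 5940·276 = 83452228; centroid 83452228/187682 ≈ 444.65.

(435, 445)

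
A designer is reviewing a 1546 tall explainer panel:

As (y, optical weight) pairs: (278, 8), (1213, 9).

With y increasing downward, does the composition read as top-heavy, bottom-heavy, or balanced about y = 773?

Σw = 8 + 9 = 17.
Σw·y = 8·278 + 9·1213 = 13141, so ȳ = 13141/17 ≈ 773.00.
That equals the midline 773 — balanced.

balanced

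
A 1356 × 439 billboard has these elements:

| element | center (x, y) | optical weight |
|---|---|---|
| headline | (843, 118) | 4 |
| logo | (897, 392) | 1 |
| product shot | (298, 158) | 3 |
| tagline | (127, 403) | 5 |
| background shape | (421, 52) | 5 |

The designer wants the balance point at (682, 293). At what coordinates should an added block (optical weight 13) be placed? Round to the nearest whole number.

(1018, 421)

New total weight: (4 + 1 + 3 + 5 + 5) + 13 = 31.
x: need Σw·x = 31·682 = 21142. Existing = 4·843 + 1·897 + 3·298 + 5·127 + 5·421 = 7903. Remainder 13239 / 13 ≈ 1018.38.
y: need Σw·y = 31·293 = 9083. Existing = 4·118 + 1·392 + 3·158 + 5·403 + 5·52 = 3613. Remainder 5470 / 13 ≈ 420.77.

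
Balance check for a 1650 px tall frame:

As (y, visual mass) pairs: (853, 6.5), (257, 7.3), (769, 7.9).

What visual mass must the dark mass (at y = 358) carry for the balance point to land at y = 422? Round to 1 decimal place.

w ≈ 67.8

Existing Σw = 21.7 (6.5 + 7.3 + 7.9); existing moment 6.5·853 + 7.3·257 + 7.9·769 = 13495.7.
For the centroid to hit 422: (13495.7 + w·358) / (21.7 + w) = 422.
Rearranging, w·(358 − 422) = 422·21.7 − 13495.7 = -4338.3, so w ≈ -4338.3/-64 = 67.79.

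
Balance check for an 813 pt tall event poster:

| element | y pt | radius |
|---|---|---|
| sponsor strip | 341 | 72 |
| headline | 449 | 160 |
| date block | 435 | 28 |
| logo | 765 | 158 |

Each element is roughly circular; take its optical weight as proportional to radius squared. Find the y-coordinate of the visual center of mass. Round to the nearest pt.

r² weights: sponsor strip 72² = 5184, headline 160² = 25600, date block 28² = 784, logo 158² = 24964. Total = 56532.
y: (5184·341 + 25600·449 + 784·435 + 24964·765) / 56532 = 32700644 / 56532 ≈ 578.44

y ≈ 578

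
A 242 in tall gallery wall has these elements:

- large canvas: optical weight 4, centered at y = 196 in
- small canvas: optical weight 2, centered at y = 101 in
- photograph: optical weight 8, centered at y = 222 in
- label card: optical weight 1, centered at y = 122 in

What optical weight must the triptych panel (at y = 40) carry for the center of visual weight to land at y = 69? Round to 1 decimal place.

Fixed elements: Σw = 4 + 2 + 8 + 1 = 15, Σw·y = 4·196 + 2·101 + 8·222 + 1·122 = 2884.
Balance at y = 69 requires (2884 + w·40) / (15 + w) = 69.
Rearranging, w·(40 − 69) = 69·15 − 2884 = -1849, so w ≈ -1849/-29 = 63.76.

w ≈ 63.8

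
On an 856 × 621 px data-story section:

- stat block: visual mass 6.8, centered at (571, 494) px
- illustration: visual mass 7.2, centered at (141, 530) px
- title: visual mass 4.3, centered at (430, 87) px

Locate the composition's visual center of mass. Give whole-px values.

Total weight = 6.8 + 7.2 + 4.3 = 18.3.
x-moment: 6.8·571 + 7.2·141 + 4.3·430 = 6747.0; centroid 6747.0/18.3 ≈ 368.69.
y-moment: 6.8·494 + 7.2·530 + 4.3·87 = 7549.3; centroid 7549.3/18.3 ≈ 412.53.

(369, 413)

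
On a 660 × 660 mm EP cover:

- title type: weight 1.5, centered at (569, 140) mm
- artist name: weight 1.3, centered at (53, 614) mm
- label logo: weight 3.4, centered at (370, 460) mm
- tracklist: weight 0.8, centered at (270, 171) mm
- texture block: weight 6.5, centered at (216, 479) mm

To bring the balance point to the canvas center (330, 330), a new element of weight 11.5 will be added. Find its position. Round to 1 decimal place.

After adding the new element, total weight = 1.5 + 1.3 + 3.4 + 0.8 + 6.5 + 11.5 = 25.0.
x: need Σw·x = 25.0·330 = 8250.0. Existing = 1.5·569 + 1.3·53 + 3.4·370 + 0.8·270 + 6.5·216 = 3800.4. Remainder 4449.6 / 11.5 ≈ 386.92.
y: need Σw·y = 25.0·330 = 8250.0. Existing = 1.5·140 + 1.3·614 + 3.4·460 + 0.8·171 + 6.5·479 = 5822.5. Remainder 2427.5 / 11.5 ≈ 211.09.

(386.9, 211.1)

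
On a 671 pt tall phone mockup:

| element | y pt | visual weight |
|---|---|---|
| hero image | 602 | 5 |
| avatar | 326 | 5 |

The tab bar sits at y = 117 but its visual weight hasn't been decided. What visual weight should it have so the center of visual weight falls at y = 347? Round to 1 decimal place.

w ≈ 5.1

Existing Σw = 10 (5 + 5); existing moment 5·602 + 5·326 = 4640.
Set Σw·y/Σw = 347: (4640 + 117w) = 347·(10 + w).
Solving: w = (347·10 − 4640) / (117 − 347) = -1170 / -230 ≈ 5.09.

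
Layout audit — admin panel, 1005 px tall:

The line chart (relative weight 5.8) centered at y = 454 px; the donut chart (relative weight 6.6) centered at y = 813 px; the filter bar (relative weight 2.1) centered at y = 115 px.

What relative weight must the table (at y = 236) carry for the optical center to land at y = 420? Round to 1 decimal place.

w ≈ 11.7

Fixed elements: Σw = 5.8 + 6.6 + 2.1 = 14.5, Σw·y = 5.8·454 + 6.6·813 + 2.1·115 = 8240.5.
Set Σw·y/Σw = 420: (8240.5 + 236w) = 420·(14.5 + w).
Solving: w = (420·14.5 − 8240.5) / (236 − 420) = -2150.5 / -184 ≈ 11.69.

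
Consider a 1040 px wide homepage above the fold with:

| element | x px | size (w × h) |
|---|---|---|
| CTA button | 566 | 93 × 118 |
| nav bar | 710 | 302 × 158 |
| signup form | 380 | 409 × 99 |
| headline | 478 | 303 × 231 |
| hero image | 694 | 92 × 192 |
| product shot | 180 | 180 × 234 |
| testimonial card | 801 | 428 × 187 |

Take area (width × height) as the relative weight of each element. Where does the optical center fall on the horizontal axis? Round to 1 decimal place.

Taking area as weight: CTA button 93·118 = 10974, nav bar 302·158 = 47716, signup form 409·99 = 40491, headline 303·231 = 69993, hero image 92·192 = 17664, product shot 180·234 = 42120, testimonial card 428·187 = 80036. Sum 308994.
x: moment 172882130 / weight 308994 ≈ 559.50

x ≈ 559.5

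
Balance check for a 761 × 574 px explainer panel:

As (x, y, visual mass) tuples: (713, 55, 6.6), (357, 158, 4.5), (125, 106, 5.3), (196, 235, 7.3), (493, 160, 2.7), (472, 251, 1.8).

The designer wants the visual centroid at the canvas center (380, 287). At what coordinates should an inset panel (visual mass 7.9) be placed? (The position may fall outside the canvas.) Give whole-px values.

(396, 775)

New total weight: (6.6 + 4.5 + 5.3 + 7.3 + 2.7 + 1.8) + 7.9 = 36.1.
x: need Σw·x = 36.1·380 = 13718.0. Existing = 6.6·713 + 4.5·357 + 5.3·125 + 7.3·196 + 2.7·493 + 1.8·472 = 10586.3. Remainder 3131.7 / 7.9 ≈ 396.42.
y: need Σw·y = 36.1·287 = 10360.7. Existing = 6.6·55 + 4.5·158 + 5.3·106 + 7.3·235 + 2.7·160 + 1.8·251 = 4235.1. Remainder 6125.6 / 7.9 ≈ 775.39.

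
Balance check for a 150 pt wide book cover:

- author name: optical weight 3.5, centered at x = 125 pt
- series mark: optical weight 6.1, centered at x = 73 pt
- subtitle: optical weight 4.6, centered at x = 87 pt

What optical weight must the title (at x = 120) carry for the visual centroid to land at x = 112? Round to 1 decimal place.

w ≈ 38.4

Known weights sum to 3.5 + 6.1 + 4.6 = 14.2; their moment is 3.5·125 + 6.1·73 + 4.6·87 = 1283.0.
For the centroid to hit 112: (1283.0 + w·120) / (14.2 + w) = 112.
Solving: w = (112·14.2 − 1283.0) / (120 − 112) = 307.4 / 8 ≈ 38.43.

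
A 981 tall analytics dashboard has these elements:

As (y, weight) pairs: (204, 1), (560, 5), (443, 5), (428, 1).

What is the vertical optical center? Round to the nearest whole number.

y ≈ 471

Total weight = 1 + 5 + 5 + 1 = 12.
y-moment: 1·204 + 5·560 + 5·443 + 1·428 = 5647; centroid 5647/12 ≈ 470.58.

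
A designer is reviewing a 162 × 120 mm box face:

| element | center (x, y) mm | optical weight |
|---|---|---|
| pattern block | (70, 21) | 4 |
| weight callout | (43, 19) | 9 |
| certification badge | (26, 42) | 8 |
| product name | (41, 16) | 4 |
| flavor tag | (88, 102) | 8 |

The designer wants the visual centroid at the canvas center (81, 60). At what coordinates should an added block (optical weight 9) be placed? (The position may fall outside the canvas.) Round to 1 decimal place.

(184.3, 116.6)

After adding the added block, total weight = 4 + 9 + 8 + 4 + 8 + 9 = 42.
x: target moment 42×81 = 3402; current 4·70 + 9·43 + 8·26 + 4·41 + 8·88 = 1743; the added block supplies 1659, so x = 1659/9 ≈ 184.33.
y: target moment 42×60 = 2520; current 4·21 + 9·19 + 8·42 + 4·16 + 8·102 = 1471; the added block supplies 1049, so y = 1049/9 ≈ 116.56.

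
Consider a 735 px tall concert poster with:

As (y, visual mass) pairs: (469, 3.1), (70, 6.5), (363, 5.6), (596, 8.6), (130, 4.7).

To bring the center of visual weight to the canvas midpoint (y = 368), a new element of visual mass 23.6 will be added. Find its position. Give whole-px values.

With the new element, Σw becomes 3.1 + 6.5 + 5.6 + 8.6 + 4.7 + 23.6 = 52.1.
Along y: (9678.3 + 23.6·y) / 52.1 = 368 (existing moment 3.1·469 + 6.5·70 + 5.6·363 + 8.6·596 + 4.7·130 = 9678.3) ⇒ y = (19172.8 − 9678.3) / 23.6 ≈ 402.31.

y ≈ 402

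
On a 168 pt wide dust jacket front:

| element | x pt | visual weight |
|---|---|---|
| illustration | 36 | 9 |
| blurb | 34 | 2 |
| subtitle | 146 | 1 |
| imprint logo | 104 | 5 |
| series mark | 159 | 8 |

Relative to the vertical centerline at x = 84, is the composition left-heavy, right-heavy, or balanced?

right-heavy

Weights sum to 9 + 2 + 1 + 5 + 8 = 25.
Σw·x = 9·36 + 2·34 + 1·146 + 5·104 + 8·159 = 2330, so x̄ = 2330/25 ≈ 93.20.
93.2 lies right of the midline 84, so the layout is right-heavy.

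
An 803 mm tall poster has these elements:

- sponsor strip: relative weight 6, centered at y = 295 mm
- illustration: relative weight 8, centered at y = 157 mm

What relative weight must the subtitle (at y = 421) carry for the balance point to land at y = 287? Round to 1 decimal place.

Existing Σw = 14 (6 + 8); existing moment 6·295 + 8·157 = 3026.
Set Σw·y/Σw = 287: (3026 + 421w) = 287·(14 + w).
So w = (287·14 − 3026)/(421 − 287) = 992/134 ≈ 7.40.

w ≈ 7.4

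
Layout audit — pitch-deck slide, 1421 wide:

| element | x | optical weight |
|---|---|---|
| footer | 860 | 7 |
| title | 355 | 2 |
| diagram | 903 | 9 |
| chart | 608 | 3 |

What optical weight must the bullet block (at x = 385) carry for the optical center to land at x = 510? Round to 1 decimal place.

Fixed elements: Σw = 7 + 2 + 9 + 3 = 21, Σw·x = 7·860 + 2·355 + 9·903 + 3·608 = 16681.
Balance at x = 510 requires (16681 + w·385) / (21 + w) = 510.
Rearranging, w·(385 − 510) = 510·21 − 16681 = -5971, so w ≈ -5971/-125 = 47.77.

w ≈ 47.8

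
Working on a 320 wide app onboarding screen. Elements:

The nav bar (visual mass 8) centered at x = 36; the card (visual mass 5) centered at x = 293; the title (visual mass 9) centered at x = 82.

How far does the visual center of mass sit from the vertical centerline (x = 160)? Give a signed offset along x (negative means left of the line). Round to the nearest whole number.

≈ -47

Σw = 8 + 5 + 9 = 22.
x-moment: 8·36 + 5·293 + 9·82 = 2491; centroid 2491/22 ≈ 113.23.
Offset from x = 160: 113.23 − 160 ≈ -46.77.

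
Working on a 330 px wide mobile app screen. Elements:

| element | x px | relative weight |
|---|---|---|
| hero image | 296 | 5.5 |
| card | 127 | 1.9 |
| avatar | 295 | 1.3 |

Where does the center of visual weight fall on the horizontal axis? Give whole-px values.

x ≈ 259

Weights sum to 5.5 + 1.9 + 1.3 = 8.7.
Σw·x = 5.5·296 + 1.9·127 + 1.3·295 = 2252.8, so x̄ = 2252.8/8.7 ≈ 258.94.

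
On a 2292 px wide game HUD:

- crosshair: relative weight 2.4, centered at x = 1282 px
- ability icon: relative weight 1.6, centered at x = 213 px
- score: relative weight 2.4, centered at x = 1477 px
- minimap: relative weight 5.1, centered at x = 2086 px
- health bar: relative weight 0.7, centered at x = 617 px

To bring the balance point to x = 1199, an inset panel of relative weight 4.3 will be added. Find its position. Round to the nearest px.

With the inset panel, Σw becomes 2.4 + 1.6 + 2.4 + 5.1 + 0.7 + 4.3 = 16.5.
x: need Σw·x = 16.5·1199 = 19783.5. Existing = 2.4·1282 + 1.6·213 + 2.4·1477 + 5.1·2086 + 0.7·617 = 18032.9. Remainder 1750.6 / 4.3 ≈ 407.12.

x ≈ 407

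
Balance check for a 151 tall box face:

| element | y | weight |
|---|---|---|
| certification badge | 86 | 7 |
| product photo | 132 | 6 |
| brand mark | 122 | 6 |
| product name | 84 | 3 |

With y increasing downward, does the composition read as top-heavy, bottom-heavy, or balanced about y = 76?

bottom-heavy

Weights sum to 7 + 6 + 6 + 3 = 22.
y-moment: 7·86 + 6·132 + 6·122 + 3·84 = 2378; centroid 2378/22 ≈ 108.09.
108.1 vs midline 76 → bottom-heavy.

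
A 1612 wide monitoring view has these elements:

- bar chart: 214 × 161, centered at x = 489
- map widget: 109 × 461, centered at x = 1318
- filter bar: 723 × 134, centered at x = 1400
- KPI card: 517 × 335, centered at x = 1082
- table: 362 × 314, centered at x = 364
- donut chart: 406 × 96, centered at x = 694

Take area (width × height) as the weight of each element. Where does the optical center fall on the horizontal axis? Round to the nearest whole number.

x ≈ 935

Areas → weights: bar chart 214·161 = 34454, map widget 109·461 = 50249, filter bar 723·134 = 96882, KPI card 517·335 = 173195, table 362·314 = 113668, donut chart 406·96 = 38976; Σw = 507424.
Σw·x = 34454·489 + 50249·1318 + 96882·1400 + 173195·1082 + 113668·364 + 38976·694 = 474532474, so x̄ = 474532474/507424 ≈ 935.18.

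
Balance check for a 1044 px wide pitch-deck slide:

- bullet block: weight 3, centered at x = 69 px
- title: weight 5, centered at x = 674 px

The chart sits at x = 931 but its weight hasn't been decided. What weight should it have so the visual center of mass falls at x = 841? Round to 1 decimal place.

Fixed elements: Σw = 3 + 5 = 8, Σw·x = 3·69 + 5·674 = 3577.
Balance at x = 841 requires (3577 + w·931) / (8 + w) = 841.
So w = (841·8 − 3577)/(931 − 841) = 3151/90 ≈ 35.01.

w ≈ 35.0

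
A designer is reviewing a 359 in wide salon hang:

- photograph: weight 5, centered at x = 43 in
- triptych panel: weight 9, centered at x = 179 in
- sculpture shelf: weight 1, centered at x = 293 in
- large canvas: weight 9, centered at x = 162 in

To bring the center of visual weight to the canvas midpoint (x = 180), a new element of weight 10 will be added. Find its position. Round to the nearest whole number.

x ≈ 254

With the new element, Σw becomes 5 + 9 + 1 + 9 + 10 = 34.
Along x: (3577 + 10·x) / 34 = 180 (existing moment 5·43 + 9·179 + 1·293 + 9·162 = 3577) ⇒ x = (6120 − 3577) / 10 ≈ 254.30.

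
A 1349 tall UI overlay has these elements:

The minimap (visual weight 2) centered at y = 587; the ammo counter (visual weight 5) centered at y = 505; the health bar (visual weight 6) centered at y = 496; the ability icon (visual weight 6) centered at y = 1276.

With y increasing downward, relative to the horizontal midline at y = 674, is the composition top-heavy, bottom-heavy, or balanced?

bottom-heavy

Weights sum to 2 + 5 + 6 + 6 = 19.
y: (2·587 + 5·505 + 6·496 + 6·1276) / 19 = 14331 / 19 ≈ 754.26
754.3 vs midline 674 → bottom-heavy.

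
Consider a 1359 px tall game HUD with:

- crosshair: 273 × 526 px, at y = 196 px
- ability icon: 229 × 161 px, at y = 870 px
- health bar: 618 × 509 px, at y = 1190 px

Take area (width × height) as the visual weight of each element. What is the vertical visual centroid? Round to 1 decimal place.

y ≈ 877.8

Taking area as weight: crosshair 273·526 = 143598, ability icon 229·161 = 36869, health bar 618·509 = 314562. Sum 495029.
y-moment: 143598·196 + 36869·870 + 314562·1190 = 434550018; centroid 434550018/495029 ≈ 877.83.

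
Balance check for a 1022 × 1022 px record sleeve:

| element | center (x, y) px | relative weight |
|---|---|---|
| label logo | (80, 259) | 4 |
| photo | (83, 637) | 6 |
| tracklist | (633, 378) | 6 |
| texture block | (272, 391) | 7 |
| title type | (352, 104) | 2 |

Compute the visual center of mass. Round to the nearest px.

(289, 403)

Weights sum to 4 + 6 + 6 + 7 + 2 = 25.
x: (4·80 + 6·83 + 6·633 + 7·272 + 2·352) / 25 = 7224 / 25 ≈ 288.96
y: (4·259 + 6·637 + 6·378 + 7·391 + 2·104) / 25 = 10071 / 25 ≈ 402.84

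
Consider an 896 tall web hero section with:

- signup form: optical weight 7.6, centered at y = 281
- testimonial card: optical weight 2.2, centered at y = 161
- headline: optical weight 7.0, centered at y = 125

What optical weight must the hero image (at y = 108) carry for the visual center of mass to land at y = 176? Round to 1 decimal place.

w ≈ 6.0

Existing Σw = 16.8 (7.6 + 2.2 + 7.0); existing moment 7.6·281 + 2.2·161 + 7.0·125 = 3364.8.
For the centroid to hit 176: (3364.8 + w·108) / (16.8 + w) = 176.
Rearranging, w·(108 − 176) = 176·16.8 − 3364.8 = -408.0, so w ≈ -408.0/-68 = 6.00.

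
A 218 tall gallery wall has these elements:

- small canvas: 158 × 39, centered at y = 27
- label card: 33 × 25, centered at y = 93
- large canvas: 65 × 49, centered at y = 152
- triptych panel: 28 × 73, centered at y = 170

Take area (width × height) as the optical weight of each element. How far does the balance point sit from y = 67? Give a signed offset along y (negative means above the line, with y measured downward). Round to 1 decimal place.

≈ 21.0

Areas → weights: small canvas 158·39 = 6162, label card 33·25 = 825, large canvas 65·49 = 3185, triptych panel 28·73 = 2044; Σw = 12216.
Σw·y = 6162·27 + 825·93 + 3185·152 + 2044·170 = 1074699, so ȳ = 1074699/12216 ≈ 87.97.
Offset from y = 67: 87.97 − 67 ≈ 20.97.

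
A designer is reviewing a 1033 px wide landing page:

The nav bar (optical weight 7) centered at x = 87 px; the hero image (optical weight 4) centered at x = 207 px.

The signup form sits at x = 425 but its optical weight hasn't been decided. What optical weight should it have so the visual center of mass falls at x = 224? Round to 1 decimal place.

Fixed elements: Σw = 7 + 4 = 11, Σw·x = 7·87 + 4·207 = 1437.
Set Σw·x/Σw = 224: (1437 + 425w) = 224·(11 + w).
Rearranging, w·(425 − 224) = 224·11 − 1437 = 1027, so w ≈ 1027/201 = 5.11.

w ≈ 5.1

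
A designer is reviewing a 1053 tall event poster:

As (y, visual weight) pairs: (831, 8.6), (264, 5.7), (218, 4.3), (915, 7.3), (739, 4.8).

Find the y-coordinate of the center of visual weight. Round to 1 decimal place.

Σw = 8.6 + 5.7 + 4.3 + 7.3 + 4.8 = 30.7.
y: (8.6·831 + 5.7·264 + 4.3·218 + 7.3·915 + 4.8·739) / 30.7 = 19815.5 / 30.7 ≈ 645.46

y ≈ 645.5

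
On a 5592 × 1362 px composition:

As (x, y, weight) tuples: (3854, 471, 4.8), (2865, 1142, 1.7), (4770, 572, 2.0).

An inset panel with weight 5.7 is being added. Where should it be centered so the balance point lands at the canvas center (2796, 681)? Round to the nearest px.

(1192, 759)

New total weight: (4.8 + 1.7 + 2.0) + 5.7 = 14.2.
Along x: (32909.7 + 5.7·x) / 14.2 = 2796 (existing moment 4.8·3854 + 1.7·2865 + 2.0·4770 = 32909.7) ⇒ x = (39703.2 − 32909.7) / 5.7 ≈ 1191.84.
Along y: (5346.2 + 5.7·y) / 14.2 = 681 (existing moment 4.8·471 + 1.7·1142 + 2.0·572 = 5346.2) ⇒ y = (9670.2 − 5346.2) / 5.7 ≈ 758.60.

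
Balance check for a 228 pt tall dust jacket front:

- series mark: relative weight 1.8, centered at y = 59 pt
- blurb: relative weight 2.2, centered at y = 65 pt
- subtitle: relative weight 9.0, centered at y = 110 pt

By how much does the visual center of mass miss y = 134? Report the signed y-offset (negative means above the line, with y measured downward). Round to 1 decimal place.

≈ -38.7 pt

Σw = 1.8 + 2.2 + 9.0 = 13.0.
y: (1.8·59 + 2.2·65 + 9.0·110) / 13.0 = 1239.2 / 13.0 ≈ 95.32
Difference: 95.32 − 134 ≈ -38.68.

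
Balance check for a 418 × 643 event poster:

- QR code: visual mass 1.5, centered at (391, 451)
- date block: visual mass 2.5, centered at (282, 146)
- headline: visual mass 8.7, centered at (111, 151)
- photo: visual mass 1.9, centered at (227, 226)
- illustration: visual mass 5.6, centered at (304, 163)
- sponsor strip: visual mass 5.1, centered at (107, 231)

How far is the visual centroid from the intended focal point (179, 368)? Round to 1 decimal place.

Total weight = 1.5 + 2.5 + 8.7 + 1.9 + 5.6 + 5.1 = 25.3.
x-moment: 1.5·391 + 2.5·282 + 8.7·111 + 1.9·227 + 5.6·304 + 5.1·107 = 4936.6; centroid 4936.6/25.3 ≈ 195.12.
y-moment: 1.5·451 + 2.5·146 + 8.7·151 + 1.9·226 + 5.6·163 + 5.1·231 = 4875.5; centroid 4875.5/25.3 ≈ 192.71.
Offset from (179, 368): Δx ≈ 16.12, Δy ≈ -175.29; distance = √(Δx² + Δy²) ≈ 176.03.

≈ 176.0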